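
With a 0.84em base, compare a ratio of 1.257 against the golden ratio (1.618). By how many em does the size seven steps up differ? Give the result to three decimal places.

At 1.257: 0.84 × 1.257⁷ = 4.16511em
Golden ratio: 0.84 × 1.618⁷ = 24.38535em
Difference: 24.38535 − 4.16511 = 20.22024em

20.220em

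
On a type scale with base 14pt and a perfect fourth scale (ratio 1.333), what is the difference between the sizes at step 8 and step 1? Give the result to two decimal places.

120.90pt

Step 1: 14.0 × 1.333 = 18.6620pt
Step 8: 14.0 × 1.333⁸ = 139.5627pt
Difference: 139.5627 − 18.6620 = 120.9007pt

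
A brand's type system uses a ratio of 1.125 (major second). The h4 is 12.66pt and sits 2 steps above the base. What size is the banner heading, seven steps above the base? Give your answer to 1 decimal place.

Moving from step +2 to step +7 is 5 steps up, so multiply by r⁵.
12.66 × 1.125⁵ = 12.66 × 1.80203 ≈ 22.814

22.8pt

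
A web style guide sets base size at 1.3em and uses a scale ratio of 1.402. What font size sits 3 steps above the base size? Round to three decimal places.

Every step multiplies by the scale ratio.
1.3 × 1.402³ = 1.3 × 2.75578 ≈ 3.583

3.583em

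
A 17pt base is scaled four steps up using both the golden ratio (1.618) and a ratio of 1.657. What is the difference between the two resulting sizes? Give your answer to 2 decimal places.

11.65pt

Golden ratio: 17.0 × 1.618⁴ = 116.5099pt
At 1.657: 17.0 × 1.657⁴ = 128.1560pt
Difference: 128.1560 − 116.5099 = 11.6461pt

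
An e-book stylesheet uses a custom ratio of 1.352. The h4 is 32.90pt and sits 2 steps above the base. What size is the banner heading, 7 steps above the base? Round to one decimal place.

148.6pt

Moving from step +2 to step +7 is 5 steps up, so multiply by r⁵.
32.90 × 1.352⁵ = 32.90 × 4.51735 ≈ 148.621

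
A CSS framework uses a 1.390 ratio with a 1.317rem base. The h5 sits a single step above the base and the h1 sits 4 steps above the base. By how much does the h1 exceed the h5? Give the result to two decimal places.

Step 1: 1.317 × 1.390 = 1.8306rem
Step 4: 1.317 × 1.390⁴ = 4.9164rem
Difference: 4.9164 − 1.8306 = 3.0858rem

3.09rem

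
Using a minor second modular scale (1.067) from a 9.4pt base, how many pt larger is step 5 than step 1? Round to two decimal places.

Step 1: 9.4 × 1.067 = 10.0298pt
Step 5: 9.4 × 1.067⁵ = 13.0002pt
Difference: 13.0002 − 10.0298 = 2.9704pt

2.97pt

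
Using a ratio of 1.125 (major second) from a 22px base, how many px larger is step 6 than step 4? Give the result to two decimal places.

9.36px

Step 4: 22.0 × 1.125⁴ = 35.2397px
Step 6: 22.0 × 1.125⁶ = 44.6003px
Difference: 44.6003 − 35.2397 = 9.3606px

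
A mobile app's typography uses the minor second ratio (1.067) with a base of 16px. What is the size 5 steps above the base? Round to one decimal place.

22.1px

16.0 × 1.067⁵ = 16.0 × 1.38300 ≈ 22.13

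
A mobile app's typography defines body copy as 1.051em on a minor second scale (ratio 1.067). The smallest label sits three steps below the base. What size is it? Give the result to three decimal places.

0.865em

1.051 ÷ 1.067³ = 1.051 ÷ 1.21477 ≈ 0.865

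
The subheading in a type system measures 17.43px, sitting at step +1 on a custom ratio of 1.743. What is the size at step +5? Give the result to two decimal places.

160.87px

The gap is 5 − (1) = 4 steps, so the factor is 1.743^4.
17.43 × 1.743⁴ = 17.43 × 9.22974 ≈ 160.874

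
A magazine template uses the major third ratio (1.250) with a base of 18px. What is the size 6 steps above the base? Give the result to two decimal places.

18.0 × 1.250⁶ = 18.0 × 3.81470 ≈ 68.66

68.66px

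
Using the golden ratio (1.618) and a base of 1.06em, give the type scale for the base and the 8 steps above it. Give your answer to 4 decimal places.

1.0600em, 1.7151em, 2.7750em, 4.4899em, 7.2647em, 11.7543em, 19.0185em, 30.7720em, 49.7891em

Step 0: 1.06em
Step 1: 1.06 × 1.618 = 1.7151
Step 2: 1.06 × 1.618² = 2.7750
Step 3: 1.06 × 1.618³ = 4.4899
Step 4: 1.06 × 1.618⁴ = 7.2647
Step 5: 1.06 × 1.618⁵ = 11.7543
Step 6: 1.06 × 1.618⁶ = 19.0185
Step 7: 1.06 × 1.618⁷ = 30.7720
Step 8: 1.06 × 1.618⁸ = 49.7891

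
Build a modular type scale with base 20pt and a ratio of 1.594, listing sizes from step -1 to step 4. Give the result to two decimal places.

Step -1: 20.0 ÷ 1.594 = 12.55
Step 0: 20pt
Step 1: 20.0 × 1.594 = 31.88
Step 2: 20.0 × 1.594² = 50.82
Step 3: 20.0 × 1.594³ = 81.00
Step 4: 20.0 × 1.594⁴ = 129.12

12.55pt, 20.00pt, 31.88pt, 50.82pt, 81.00pt, 129.12pt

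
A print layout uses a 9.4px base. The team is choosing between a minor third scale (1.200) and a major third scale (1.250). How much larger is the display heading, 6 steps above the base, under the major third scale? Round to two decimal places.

7.79px

Minor third: 9.4 × 1.200⁶ = 28.0682px
Major third: 9.4 × 1.250⁶ = 35.8582px
Difference: 35.8582 − 28.0682 = 7.7900px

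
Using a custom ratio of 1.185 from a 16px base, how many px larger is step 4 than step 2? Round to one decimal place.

9.1px

Step 2: 16.0 × 1.185² = 22.468px
Step 4: 16.0 × 1.185⁴ = 31.550px
Difference: 31.550 − 22.468 = 9.082px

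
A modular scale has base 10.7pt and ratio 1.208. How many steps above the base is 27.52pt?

5

1.208ⁿ = 27.52 / 10.7 = 2.5720
n = ln(2.5720) / ln(1.208) = 0.9447 / 0.1890 ≈ 5.00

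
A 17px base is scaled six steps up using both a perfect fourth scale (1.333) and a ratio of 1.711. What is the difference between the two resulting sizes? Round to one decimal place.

331.2px

Perfect fourth: 17.0 × 1.333⁶ = 95.374px
At 1.711: 17.0 × 1.711⁶ = 426.529px
Difference: 426.529 − 95.374 = 331.155px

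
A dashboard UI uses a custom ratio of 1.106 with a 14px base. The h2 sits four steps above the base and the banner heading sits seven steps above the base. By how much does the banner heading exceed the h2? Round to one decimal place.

Step 4: 14.0 × 1.106⁴ = 20.948px
Step 7: 14.0 × 1.106⁷ = 28.341px
Difference: 28.341 − 20.948 = 7.393px

7.4px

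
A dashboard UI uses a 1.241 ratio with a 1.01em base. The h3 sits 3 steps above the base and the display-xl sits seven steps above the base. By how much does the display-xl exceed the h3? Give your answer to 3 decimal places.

Step 3: 1.01 × 1.241³ = 1.93035em
Step 7: 1.01 × 1.241⁷ = 4.57851em
Difference: 4.57851 − 1.93035 = 2.64816em

2.648em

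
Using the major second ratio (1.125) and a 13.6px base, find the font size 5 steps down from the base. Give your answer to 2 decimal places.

7.55px

Each step on a modular scale multiplies by the ratio, so the size n steps from the base is base × ratioⁿ.
13.6 ÷ 1.125⁵ = 13.6 ÷ 1.80203 ≈ 7.55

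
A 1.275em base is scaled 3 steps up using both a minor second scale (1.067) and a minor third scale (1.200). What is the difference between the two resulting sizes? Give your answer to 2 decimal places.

Minor second: 1.275 × 1.067³ = 1.5488em
Minor third: 1.275 × 1.200³ = 2.2032em
Difference: 2.2032 − 1.5488 = 0.6544em

0.65em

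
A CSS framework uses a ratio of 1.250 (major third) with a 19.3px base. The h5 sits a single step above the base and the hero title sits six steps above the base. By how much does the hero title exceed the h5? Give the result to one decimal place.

49.5px

Step 1: 19.3 × 1.250 = 24.125px
Step 6: 19.3 × 1.250⁶ = 73.624px
Difference: 73.624 − 24.125 = 49.499px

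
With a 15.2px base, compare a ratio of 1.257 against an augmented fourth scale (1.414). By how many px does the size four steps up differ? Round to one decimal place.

22.8px

At 1.257: 15.2 × 1.257⁴ = 37.948px
Augmented fourth: 15.2 × 1.414⁴ = 60.763px
Difference: 60.763 − 37.948 = 22.815px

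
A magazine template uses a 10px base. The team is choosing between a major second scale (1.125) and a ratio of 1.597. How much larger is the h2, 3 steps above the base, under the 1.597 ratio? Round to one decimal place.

26.5px

Major second: 10.0 × 1.125³ = 14.238px
At 1.597: 10.0 × 1.597³ = 40.730px
Difference: 40.730 − 14.238 = 26.492px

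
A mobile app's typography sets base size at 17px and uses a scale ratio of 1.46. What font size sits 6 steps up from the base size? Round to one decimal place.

164.7px

17.0 × 1.46⁶ = 17.0 × 9.68539 ≈ 164.65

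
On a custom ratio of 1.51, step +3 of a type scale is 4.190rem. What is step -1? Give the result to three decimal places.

4.190 ÷ 1.51⁴ = 4.190 ÷ 5.19886 ≈ 0.806

0.806rem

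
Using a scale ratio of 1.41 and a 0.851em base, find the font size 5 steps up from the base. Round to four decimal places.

4.7427em

Every step multiplies by the scale ratio.
0.851 × 1.41⁵ = 0.851 × 5.57308 ≈ 4.7427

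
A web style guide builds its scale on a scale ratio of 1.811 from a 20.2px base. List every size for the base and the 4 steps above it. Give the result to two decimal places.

Step 0: 20.2px
Step 1: 20.2 × 1.811 = 36.58
Step 2: 20.2 × 1.811² = 66.25
Step 3: 20.2 × 1.811³ = 119.98
Step 4: 20.2 × 1.811⁴ = 217.28

20.20px, 36.58px, 66.25px, 119.98px, 217.28px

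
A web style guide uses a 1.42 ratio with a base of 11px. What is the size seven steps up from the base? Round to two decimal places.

128.06px

A modular type scale is a geometric sequence: sizeₙ = base × rⁿ.
11.0 × 1.42⁷ = 11.0 × 11.64175 ≈ 128.06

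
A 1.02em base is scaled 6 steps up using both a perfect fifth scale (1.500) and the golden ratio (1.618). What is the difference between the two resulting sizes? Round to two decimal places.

Perfect fifth: 1.02 × 1.500⁶ = 11.6184em
Golden ratio: 1.02 × 1.618⁶ = 18.3009em
Difference: 18.3009 − 11.6184 = 6.6825em

6.68em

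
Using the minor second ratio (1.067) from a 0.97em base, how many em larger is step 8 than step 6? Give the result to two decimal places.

0.20em

Step 6: 0.97 × 1.067⁶ = 1.4314em
Step 8: 0.97 × 1.067⁸ = 1.6296em
Difference: 1.6296 − 1.4314 = 0.1982em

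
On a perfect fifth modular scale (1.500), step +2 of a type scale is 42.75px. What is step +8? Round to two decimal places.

486.95px

42.75 × 1.500⁶ = 42.75 × 11.39062 ≈ 486.949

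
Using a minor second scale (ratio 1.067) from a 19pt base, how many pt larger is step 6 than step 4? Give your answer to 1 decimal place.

Step 4: 19.0 × 1.067⁴ = 24.627pt
Step 6: 19.0 × 1.067⁶ = 28.038pt
Difference: 28.038 − 24.627 = 3.411pt

3.4pt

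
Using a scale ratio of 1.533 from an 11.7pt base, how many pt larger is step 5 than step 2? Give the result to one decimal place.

Step 2: 11.7 × 1.533² = 27.496pt
Step 5: 11.7 × 1.533⁵ = 99.060pt
Difference: 99.060 − 27.496 = 71.564pt

71.6pt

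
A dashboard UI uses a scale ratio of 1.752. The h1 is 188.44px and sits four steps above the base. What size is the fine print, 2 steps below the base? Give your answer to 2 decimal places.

6.52px

The gap is -2 − (4) = -6 steps, so the factor is 1.752^-6.
188.44 ÷ 1.752⁶ = 188.44 ÷ 28.92042 ≈ 6.516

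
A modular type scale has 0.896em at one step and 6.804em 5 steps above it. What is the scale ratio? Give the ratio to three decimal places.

r⁵ = 6.804 / 0.896, so r = (6.804/0.896)^(1/5).
r = 7.5938^(1/5) ≈ 1.5000

1.500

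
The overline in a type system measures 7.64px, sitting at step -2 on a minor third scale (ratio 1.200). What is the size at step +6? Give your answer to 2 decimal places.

The gap is 6 − (-2) = 8 steps, so the factor is 1.200^8.
7.64 × 1.200⁸ = 7.64 × 4.29982 ≈ 32.851

32.85px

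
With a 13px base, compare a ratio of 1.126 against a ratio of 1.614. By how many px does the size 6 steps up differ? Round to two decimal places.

203.31px

At 1.126: 13.0 × 1.126⁶ = 26.4956px
At 1.614: 13.0 × 1.614⁶ = 229.8077px
Difference: 229.8077 − 26.4956 = 203.3121px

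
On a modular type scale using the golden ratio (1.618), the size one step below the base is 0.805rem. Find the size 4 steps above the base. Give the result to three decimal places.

The gap is 4 − (-1) = 5 steps, so the factor is 1.618^5.
0.805 × 1.618⁵ = 0.805 × 11.08901 ≈ 8.927

8.927rem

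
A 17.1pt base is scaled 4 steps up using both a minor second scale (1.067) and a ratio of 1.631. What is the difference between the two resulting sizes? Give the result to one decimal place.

98.8pt

Minor second: 17.1 × 1.067⁴ = 22.164pt
At 1.631: 17.1 × 1.631⁴ = 121.007pt
Difference: 121.007 − 22.164 = 98.843pt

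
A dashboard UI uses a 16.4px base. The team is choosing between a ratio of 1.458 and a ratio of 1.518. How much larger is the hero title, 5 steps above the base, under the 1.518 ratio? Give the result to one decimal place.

24.1px

At 1.458: 16.4 × 1.458⁵ = 108.052px
At 1.518: 16.4 × 1.518⁵ = 132.191px
Difference: 132.191 − 108.052 = 24.139px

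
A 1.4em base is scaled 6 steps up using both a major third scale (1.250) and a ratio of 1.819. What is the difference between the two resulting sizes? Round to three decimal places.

Major third: 1.4 × 1.250⁶ = 5.34058em
At 1.819: 1.4 × 1.819⁶ = 50.71358em
Difference: 50.71358 − 5.34058 = 45.37300em

45.373em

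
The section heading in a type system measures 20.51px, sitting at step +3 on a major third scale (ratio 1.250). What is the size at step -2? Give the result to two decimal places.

20.51 ÷ 1.250⁵ = 20.51 ÷ 3.05176 ≈ 6.721

6.72px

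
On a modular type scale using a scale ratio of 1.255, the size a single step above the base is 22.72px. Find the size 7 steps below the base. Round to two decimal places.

3.69px

The gap is -7 − (1) = -8 steps, so the factor is 1.255^-8.
22.72 ÷ 1.255⁸ = 22.72 ÷ 6.15389 ≈ 3.692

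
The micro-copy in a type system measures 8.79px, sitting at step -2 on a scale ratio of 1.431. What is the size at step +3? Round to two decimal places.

8.79 × 1.431⁵ = 8.79 × 6.00065 ≈ 52.746

52.75px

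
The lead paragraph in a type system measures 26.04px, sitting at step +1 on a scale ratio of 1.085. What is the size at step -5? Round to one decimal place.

16.0px

26.04 ÷ 1.085⁶ = 26.04 ÷ 1.63147 ≈ 15.961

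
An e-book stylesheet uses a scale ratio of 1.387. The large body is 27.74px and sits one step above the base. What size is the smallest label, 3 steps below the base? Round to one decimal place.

27.74 ÷ 1.387⁴ = 27.74 ÷ 3.70089 ≈ 7.496

7.5px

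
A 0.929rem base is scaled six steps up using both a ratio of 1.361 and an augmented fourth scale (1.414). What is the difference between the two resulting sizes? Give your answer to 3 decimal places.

At 1.361: 0.929 × 1.361⁶ = 5.90425rem
Augmented fourth: 0.929 × 1.414⁶ = 7.42527rem
Difference: 7.42527 − 5.90425 = 1.52102rem

1.521rem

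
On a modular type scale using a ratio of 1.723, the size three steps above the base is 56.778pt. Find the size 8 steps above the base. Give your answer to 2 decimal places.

Moving from step +3 to step +8 is 5 steps up, so multiply by r⁵.
56.778 × 1.723⁵ = 56.778 × 15.18541 ≈ 862.197

862.20pt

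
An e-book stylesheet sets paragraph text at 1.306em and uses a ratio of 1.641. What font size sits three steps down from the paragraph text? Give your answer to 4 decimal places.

A modular type scale is a geometric sequence: sizeₙ = base × rⁿ.
1.306 ÷ 1.641³ = 1.306 ÷ 4.41902 ≈ 0.2955

0.2955em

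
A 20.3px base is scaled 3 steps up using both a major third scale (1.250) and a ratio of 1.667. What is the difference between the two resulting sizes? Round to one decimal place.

54.4px

Major third: 20.3 × 1.250³ = 39.648px
At 1.667: 20.3 × 1.667³ = 94.038px
Difference: 94.038 − 39.648 = 54.390px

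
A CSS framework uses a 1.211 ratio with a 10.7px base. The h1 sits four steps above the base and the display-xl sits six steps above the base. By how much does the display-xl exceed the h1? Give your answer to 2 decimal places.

10.74px

Step 4: 10.7 × 1.211⁴ = 23.0123px
Step 6: 10.7 × 1.211⁶ = 33.7480px
Difference: 33.7480 − 23.0123 = 10.7357px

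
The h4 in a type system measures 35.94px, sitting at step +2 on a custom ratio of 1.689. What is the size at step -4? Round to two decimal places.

1.55px

Moving from step +2 to step -4 is 6 steps down, so divide by r⁶.
35.94 ÷ 1.689⁶ = 35.94 ÷ 23.21549 ≈ 1.548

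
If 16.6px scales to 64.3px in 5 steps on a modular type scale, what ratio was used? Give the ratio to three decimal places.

1.311

r⁵ = 64.3 / 16.6, so r = (64.3/16.6)^(1/5).
r = 3.8735^(1/5) ≈ 1.3111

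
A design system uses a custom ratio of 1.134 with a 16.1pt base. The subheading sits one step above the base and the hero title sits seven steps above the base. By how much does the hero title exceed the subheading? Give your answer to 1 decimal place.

20.6pt

Step 1: 16.1 × 1.134 = 18.257pt
Step 7: 16.1 × 1.134⁷ = 38.826pt
Difference: 38.826 − 18.257 = 20.569pt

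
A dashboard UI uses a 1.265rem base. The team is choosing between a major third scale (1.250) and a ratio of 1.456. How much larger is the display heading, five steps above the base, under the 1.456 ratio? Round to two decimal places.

4.42rem

Major third: 1.265 × 1.250⁵ = 3.8605rem
At 1.456: 1.265 × 1.456⁵ = 8.2775rem
Difference: 8.2775 − 3.8605 = 4.4170rem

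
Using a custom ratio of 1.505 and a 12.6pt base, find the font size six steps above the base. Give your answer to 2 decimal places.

146.42pt

12.6 × 1.505⁶ = 12.6 × 11.62034 ≈ 146.42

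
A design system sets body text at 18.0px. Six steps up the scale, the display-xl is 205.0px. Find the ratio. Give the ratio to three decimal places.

1.500

The ratio satisfies 18.0 × r⁶ = 205.0, so r = (205.0 / 18.0)^(1/6).
r = 11.3889^(1/6) ≈ 1.5000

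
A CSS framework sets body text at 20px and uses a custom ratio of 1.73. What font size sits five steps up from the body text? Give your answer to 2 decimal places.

309.93px

20.0 × 1.73⁵ = 20.0 × 15.49639 ≈ 309.93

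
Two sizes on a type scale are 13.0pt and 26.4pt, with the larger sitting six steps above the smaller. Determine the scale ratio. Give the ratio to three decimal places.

The ratio satisfies 13.0 × r⁶ = 26.4, so r = (26.4 / 13.0)^(1/6).
r = 2.0308^(1/6) ≈ 1.1253

1.125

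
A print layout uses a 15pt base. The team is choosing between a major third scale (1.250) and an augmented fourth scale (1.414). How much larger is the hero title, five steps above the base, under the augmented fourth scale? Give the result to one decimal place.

Major third: 15.0 × 1.250⁵ = 45.776pt
Augmented fourth: 15.0 × 1.414⁵ = 84.789pt
Difference: 84.789 − 45.776 = 39.013pt

39.0pt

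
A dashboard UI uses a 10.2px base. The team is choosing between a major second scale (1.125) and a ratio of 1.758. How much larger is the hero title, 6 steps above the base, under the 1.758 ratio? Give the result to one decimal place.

Major second: 10.2 × 1.125⁶ = 20.678px
At 1.758: 10.2 × 1.758⁶ = 301.102px
Difference: 301.102 − 20.678 = 280.424px

280.4px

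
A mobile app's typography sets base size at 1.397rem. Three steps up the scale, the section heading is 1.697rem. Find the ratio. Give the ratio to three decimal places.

1.067

The ratio satisfies 1.397 × r³ = 1.697, so r = (1.697 / 1.397)^(1/3).
r = 1.2147^(1/3) ≈ 1.0670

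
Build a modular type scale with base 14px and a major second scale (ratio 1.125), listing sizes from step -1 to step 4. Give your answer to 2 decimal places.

Step -1: 14.0 ÷ 1.125 = 12.44
Step 0: 14px
Step 1: 14.0 × 1.125 = 15.75
Step 2: 14.0 × 1.125² = 17.72
Step 3: 14.0 × 1.125³ = 19.93
Step 4: 14.0 × 1.125⁴ = 22.43

12.44px, 14.00px, 15.75px, 17.72px, 19.93px, 22.43px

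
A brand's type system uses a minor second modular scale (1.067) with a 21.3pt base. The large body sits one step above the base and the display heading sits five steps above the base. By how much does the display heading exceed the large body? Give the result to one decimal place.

Step 1: 21.3 × 1.067 = 22.727pt
Step 5: 21.3 × 1.067⁵ = 29.458pt
Difference: 29.458 − 22.727 = 6.731pt

6.7pt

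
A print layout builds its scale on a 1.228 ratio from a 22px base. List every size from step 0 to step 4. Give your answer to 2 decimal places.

Step 0: 22px
Step 1: 22.0 × 1.228 = 27.02
Step 2: 22.0 × 1.228² = 33.18
Step 3: 22.0 × 1.228³ = 40.74
Step 4: 22.0 × 1.228⁴ = 50.03

22.00px, 27.02px, 33.18px, 40.74px, 50.03px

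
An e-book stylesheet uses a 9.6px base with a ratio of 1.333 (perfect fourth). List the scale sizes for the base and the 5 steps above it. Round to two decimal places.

Step 0: 9.6px
Step 1: 9.6 × 1.333 = 12.80
Step 2: 9.6 × 1.333² = 17.06
Step 3: 9.6 × 1.333³ = 22.74
Step 4: 9.6 × 1.333⁴ = 30.31
Step 5: 9.6 × 1.333⁵ = 40.40

9.60px, 12.80px, 17.06px, 22.74px, 30.31px, 40.40px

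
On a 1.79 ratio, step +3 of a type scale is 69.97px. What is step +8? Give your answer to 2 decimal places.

69.97 × 1.79⁵ = 69.97 × 18.37660 ≈ 1285.811

1285.81px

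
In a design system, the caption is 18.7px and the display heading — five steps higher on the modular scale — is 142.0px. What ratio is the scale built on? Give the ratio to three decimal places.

The ratio satisfies 18.7 × r⁵ = 142.0, so r = (142.0 / 18.7)^(1/5).
r = 7.5936^(1/5) ≈ 1.5000

1.500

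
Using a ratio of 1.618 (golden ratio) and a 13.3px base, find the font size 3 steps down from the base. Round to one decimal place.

13.3 ÷ 1.618³ = 13.3 ÷ 4.23580 ≈ 3.14

3.1px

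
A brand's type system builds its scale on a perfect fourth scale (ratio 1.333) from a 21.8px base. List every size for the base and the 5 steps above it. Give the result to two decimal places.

21.80px, 29.06px, 38.74px, 51.64px, 68.83px, 91.75px

Step 0: 21.8px
Step 1: 21.8 × 1.333 = 29.06
Step 2: 21.8 × 1.333² = 38.74
Step 3: 21.8 × 1.333³ = 51.64
Step 4: 21.8 × 1.333⁴ = 68.83
Step 5: 21.8 × 1.333⁵ = 91.75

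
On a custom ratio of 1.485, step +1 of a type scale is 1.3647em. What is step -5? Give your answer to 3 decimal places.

0.127em

Moving from step +1 to step -5 is 6 steps down, so divide by r⁶.
1.3647 ÷ 1.485⁶ = 1.3647 ÷ 10.72405 ≈ 0.127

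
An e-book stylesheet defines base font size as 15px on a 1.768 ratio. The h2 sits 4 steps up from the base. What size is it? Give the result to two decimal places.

15.0 × 1.768⁴ = 15.0 × 9.77078 ≈ 146.56

146.56px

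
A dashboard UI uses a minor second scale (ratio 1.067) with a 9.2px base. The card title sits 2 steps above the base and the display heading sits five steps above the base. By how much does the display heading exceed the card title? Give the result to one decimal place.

2.2px

Step 2: 9.2 × 1.067² = 10.474px
Step 5: 9.2 × 1.067⁵ = 12.724px
Difference: 12.724 − 10.474 = 2.250px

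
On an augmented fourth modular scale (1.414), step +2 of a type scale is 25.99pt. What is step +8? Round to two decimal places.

Moving from step +2 to step +8 is 6 steps up, so multiply by r⁶.
25.99 × 1.414⁶ = 25.99 × 7.99275 ≈ 207.732

207.73pt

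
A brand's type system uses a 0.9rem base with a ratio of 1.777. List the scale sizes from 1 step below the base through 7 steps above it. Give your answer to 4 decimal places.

Step -1: 0.9 ÷ 1.777 = 0.5065
Step 0: 0.9rem
Step 1: 0.9 × 1.777 = 1.5993
Step 2: 0.9 × 1.777² = 2.8420
Step 3: 0.9 × 1.777³ = 5.0502
Step 4: 0.9 × 1.777⁴ = 8.9741
Step 5: 0.9 × 1.777⁵ = 15.9470
Step 6: 0.9 × 1.777⁶ = 28.3379
Step 7: 0.9 × 1.777⁷ = 50.3564

0.5065rem, 0.9000rem, 1.5993rem, 2.8420rem, 5.0502rem, 8.9741rem, 15.9470rem, 28.3379rem, 50.3564rem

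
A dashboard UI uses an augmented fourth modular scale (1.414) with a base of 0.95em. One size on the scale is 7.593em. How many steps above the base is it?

6

1.414ⁿ = 7.593 / 0.95 = 7.9926
n = ln(7.9926) / ln(1.414) = 2.0785 / 0.3464 ≈ 6.00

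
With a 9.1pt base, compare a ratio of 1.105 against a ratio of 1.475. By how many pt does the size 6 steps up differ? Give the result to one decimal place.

At 1.105: 9.1 × 1.105⁶ = 16.566pt
At 1.475: 9.1 × 1.475⁶ = 93.712pt
Difference: 93.712 − 16.566 = 77.146pt

77.1pt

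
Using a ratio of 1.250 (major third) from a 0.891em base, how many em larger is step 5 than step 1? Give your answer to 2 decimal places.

Step 1: 0.891 × 1.250 = 1.1138em
Step 5: 0.891 × 1.250⁵ = 2.7191em
Difference: 2.7191 − 1.1138 = 1.6053em

1.61em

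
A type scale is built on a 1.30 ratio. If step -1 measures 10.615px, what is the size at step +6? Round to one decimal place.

The gap is 6 − (-1) = 7 steps, so the factor is 1.30^7.
10.615 × 1.30⁷ = 10.615 × 6.27485 ≈ 66.608

66.6px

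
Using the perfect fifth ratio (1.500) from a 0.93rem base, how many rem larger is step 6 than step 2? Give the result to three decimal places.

Step 2: 0.93 × 1.500² = 2.09250rem
Step 6: 0.93 × 1.500⁶ = 10.59328rem
Difference: 10.59328 − 2.09250 = 8.50078rem

8.501rem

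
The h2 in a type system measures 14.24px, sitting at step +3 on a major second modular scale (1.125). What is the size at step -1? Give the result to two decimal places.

14.24 ÷ 1.125⁴ = 14.24 ÷ 1.60181 ≈ 8.890

8.89px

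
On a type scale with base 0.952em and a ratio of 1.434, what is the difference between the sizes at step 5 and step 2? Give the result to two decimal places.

Step 2: 0.952 × 1.434² = 1.9577em
Step 5: 0.952 × 1.434⁵ = 5.7727em
Difference: 5.7727 − 1.9577 = 3.8150em

3.82em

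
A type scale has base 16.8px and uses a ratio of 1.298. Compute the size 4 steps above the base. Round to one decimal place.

47.7px

Each step on a modular scale multiplies by the ratio, so the size n steps from the base is base × ratioⁿ.
16.8 × 1.298⁴ = 16.8 × 2.83856 ≈ 47.69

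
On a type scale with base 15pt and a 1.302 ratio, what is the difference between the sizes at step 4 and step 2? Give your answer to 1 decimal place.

Step 2: 15.0 × 1.302² = 25.428pt
Step 4: 15.0 × 1.302⁴ = 43.106pt
Difference: 43.106 − 25.428 = 17.678pt

17.7pt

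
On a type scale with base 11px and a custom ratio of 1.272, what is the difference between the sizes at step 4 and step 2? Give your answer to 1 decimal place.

11.0px

Step 2: 11.0 × 1.272² = 17.798px
Step 4: 11.0 × 1.272⁴ = 28.797px
Difference: 28.797 − 17.798 = 10.999px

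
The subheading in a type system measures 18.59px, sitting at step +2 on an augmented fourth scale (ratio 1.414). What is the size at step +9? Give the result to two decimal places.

The gap is 9 − (2) = 7 steps, so the factor is 1.414^7.
18.59 × 1.414⁷ = 18.59 × 11.30175 ≈ 210.100

210.10px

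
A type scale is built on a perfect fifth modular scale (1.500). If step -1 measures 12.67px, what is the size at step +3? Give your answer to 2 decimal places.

64.14px

The gap is 3 − (-1) = 4 steps, so the factor is 1.500^4.
12.67 × 1.500⁴ = 12.67 × 5.06250 ≈ 64.142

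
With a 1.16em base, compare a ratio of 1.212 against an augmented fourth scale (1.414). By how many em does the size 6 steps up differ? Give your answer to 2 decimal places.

At 1.212: 1.16 × 1.212⁶ = 3.6768em
Augmented fourth: 1.16 × 1.414⁶ = 9.2716em
Difference: 9.2716 − 3.6768 = 5.5948em

5.59em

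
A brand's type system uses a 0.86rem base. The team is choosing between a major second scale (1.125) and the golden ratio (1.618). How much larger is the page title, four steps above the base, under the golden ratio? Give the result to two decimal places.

Major second: 0.86 × 1.125⁴ = 1.3776rem
Golden ratio: 0.86 × 1.618⁴ = 5.8940rem
Difference: 5.8940 − 1.3776 = 4.5164rem

4.52rem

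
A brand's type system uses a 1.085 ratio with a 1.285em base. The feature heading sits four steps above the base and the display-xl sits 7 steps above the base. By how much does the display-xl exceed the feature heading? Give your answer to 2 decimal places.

0.49em

Step 4: 1.285 × 1.085⁴ = 1.7808em
Step 7: 1.285 × 1.085⁷ = 2.2746em
Difference: 2.2746 − 1.7808 = 0.4938em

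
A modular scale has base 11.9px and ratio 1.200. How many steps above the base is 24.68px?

4

1.200ⁿ = 24.68 / 11.9 = 2.0739
n = ln(2.0739) / ln(1.200) = 0.7295 / 0.1823 ≈ 4.00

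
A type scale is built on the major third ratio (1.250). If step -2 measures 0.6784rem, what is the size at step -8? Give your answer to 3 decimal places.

0.178rem

The gap is -8 − (-2) = -6 steps, so the factor is 1.250^-6.
0.6784 ÷ 1.250⁶ = 0.6784 ÷ 3.81470 ≈ 0.178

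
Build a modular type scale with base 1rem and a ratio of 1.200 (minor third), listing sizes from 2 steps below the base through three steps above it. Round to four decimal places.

0.6944rem, 0.8333rem, 1.0000rem, 1.2000rem, 1.4400rem, 1.7280rem

Step -2: 1.0 ÷ 1.200² = 0.6944
Step -1: 1.0 ÷ 1.200 = 0.8333
Step 0: 1rem
Step 1: 1.0 × 1.200 = 1.2000
Step 2: 1.0 × 1.200² = 1.4400
Step 3: 1.0 × 1.200³ = 1.7280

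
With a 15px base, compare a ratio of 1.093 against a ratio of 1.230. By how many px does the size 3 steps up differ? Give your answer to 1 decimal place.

At 1.093: 15.0 × 1.093³ = 19.586px
At 1.230: 15.0 × 1.230³ = 27.913px
Difference: 27.913 − 19.586 = 8.327px

8.3px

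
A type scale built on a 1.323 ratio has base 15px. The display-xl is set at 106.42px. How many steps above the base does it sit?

7

1.323ⁿ = 106.42 / 15 = 7.0947
n = ln(7.0947) / ln(1.323) = 1.9593 / 0.2799 ≈ 7.00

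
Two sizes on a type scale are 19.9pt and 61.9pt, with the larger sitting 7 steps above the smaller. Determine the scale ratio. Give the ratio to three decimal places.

1.176

The ratio satisfies 19.9 × r⁷ = 61.9, so r = (61.9 / 19.9)^(1/7).
r = 3.1106^(1/7) ≈ 1.1760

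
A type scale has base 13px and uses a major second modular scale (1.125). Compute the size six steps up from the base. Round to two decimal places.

26.35px

13.0 × 1.125⁶ = 13.0 × 2.02729 ≈ 26.35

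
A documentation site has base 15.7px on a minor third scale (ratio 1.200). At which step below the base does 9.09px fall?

3

1.200ⁿ = 15.7 / 9.09 = 1.7272
n = ln(1.7272) / ln(1.200) = 0.5465 / 0.1823 ≈ 3.00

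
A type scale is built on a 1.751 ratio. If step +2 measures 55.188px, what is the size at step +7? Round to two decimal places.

908.40px

The gap is 7 − (2) = 5 steps, so the factor is 1.751^5.
55.188 × 1.751⁵ = 55.188 × 16.46003 ≈ 908.396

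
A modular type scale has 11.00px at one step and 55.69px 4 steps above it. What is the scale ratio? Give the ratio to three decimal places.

r⁴ = 55.69 / 11.00, so r = (55.69/11.00)^(1/4).
r = 5.0627^(1/4) ≈ 1.5000

1.500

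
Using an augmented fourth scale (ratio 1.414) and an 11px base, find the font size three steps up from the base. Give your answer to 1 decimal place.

11.0 × 1.414³ = 11.0 × 2.82715 ≈ 31.10

31.1px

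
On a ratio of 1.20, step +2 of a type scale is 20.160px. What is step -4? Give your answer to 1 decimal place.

6.8px

20.160 ÷ 1.20⁶ = 20.160 ÷ 2.98598 ≈ 6.752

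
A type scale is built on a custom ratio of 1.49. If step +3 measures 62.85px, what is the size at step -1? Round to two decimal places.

12.75px

62.85 ÷ 1.49⁴ = 62.85 ÷ 4.92884 ≈ 12.751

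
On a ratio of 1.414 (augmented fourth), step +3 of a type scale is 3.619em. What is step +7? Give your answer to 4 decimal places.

The gap is 7 − (3) = 4 steps, so the factor is 1.414^4.
3.619 × 1.414⁴ = 3.619 × 3.99758 ≈ 14.4673

14.4673em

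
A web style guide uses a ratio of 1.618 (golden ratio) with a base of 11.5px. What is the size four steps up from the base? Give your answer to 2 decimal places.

78.82px

11.5 × 1.618⁴ = 11.5 × 6.85353 ≈ 78.82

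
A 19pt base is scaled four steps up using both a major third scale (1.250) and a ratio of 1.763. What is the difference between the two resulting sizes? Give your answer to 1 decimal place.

137.2pt

Major third: 19.0 × 1.250⁴ = 46.387pt
At 1.763: 19.0 × 1.763⁴ = 183.554pt
Difference: 183.554 − 46.387 = 137.167pt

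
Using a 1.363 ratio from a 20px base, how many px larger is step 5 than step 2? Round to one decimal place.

Step 2: 20.0 × 1.363² = 37.155px
Step 5: 20.0 × 1.363⁵ = 94.083px
Difference: 94.083 − 37.155 = 56.928px

56.9px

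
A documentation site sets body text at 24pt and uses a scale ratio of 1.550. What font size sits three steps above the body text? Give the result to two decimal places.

24.0 × 1.550³ = 24.0 × 3.72388 ≈ 89.37

89.37pt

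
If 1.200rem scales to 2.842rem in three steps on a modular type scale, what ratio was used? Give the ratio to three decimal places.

1.333

r³ = 2.842 / 1.200, so r = (2.842/1.200)^(1/3).
r = 2.3683^(1/3) ≈ 1.3330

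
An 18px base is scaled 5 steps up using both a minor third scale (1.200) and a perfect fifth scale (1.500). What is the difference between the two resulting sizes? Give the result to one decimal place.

Minor third: 18.0 × 1.200⁵ = 44.790px
Perfect fifth: 18.0 × 1.500⁵ = 136.688px
Difference: 136.688 − 44.790 = 91.898px

91.9px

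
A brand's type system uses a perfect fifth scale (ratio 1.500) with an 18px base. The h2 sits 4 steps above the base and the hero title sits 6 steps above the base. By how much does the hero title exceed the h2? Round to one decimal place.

Step 4: 18.0 × 1.500⁴ = 91.125px
Step 6: 18.0 × 1.500⁶ = 205.031px
Difference: 205.031 − 91.125 = 113.906px

113.9px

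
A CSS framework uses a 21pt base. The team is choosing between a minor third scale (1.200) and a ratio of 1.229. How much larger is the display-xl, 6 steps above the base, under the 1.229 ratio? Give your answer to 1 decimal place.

9.7pt

Minor third: 21.0 × 1.200⁶ = 62.706pt
At 1.229: 21.0 × 1.229⁶ = 72.365pt
Difference: 72.365 − 62.706 = 9.659pt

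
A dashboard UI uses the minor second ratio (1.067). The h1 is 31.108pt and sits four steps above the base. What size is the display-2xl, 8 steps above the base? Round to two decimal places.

31.108 × 1.067⁴ = 31.108 × 1.29616 ≈ 40.321

40.32pt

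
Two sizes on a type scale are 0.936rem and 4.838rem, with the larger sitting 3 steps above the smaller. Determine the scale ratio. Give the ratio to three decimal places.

1.729

The ratio satisfies 0.936 × r³ = 4.838, so r = (4.838 / 0.936)^(1/3).
r = 5.1688^(1/3) ≈ 1.7290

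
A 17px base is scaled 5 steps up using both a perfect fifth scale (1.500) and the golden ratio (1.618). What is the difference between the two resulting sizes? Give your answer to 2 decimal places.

59.42px

Perfect fifth: 17.0 × 1.500⁵ = 129.0938px
Golden ratio: 17.0 × 1.618⁵ = 188.5131px
Difference: 188.5131 − 129.0938 = 59.4193px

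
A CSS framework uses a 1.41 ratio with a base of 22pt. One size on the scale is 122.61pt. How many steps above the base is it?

1.41ⁿ = 122.61 / 22 = 5.5732
n = ln(5.5732) / ln(1.41) = 1.7180 / 0.3436 ≈ 5.00

5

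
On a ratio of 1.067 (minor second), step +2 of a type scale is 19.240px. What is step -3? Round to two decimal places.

19.240 ÷ 1.067⁵ = 19.240 ÷ 1.38300 ≈ 13.912

13.91px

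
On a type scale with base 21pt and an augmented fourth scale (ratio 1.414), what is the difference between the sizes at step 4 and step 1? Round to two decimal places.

54.26pt

Step 1: 21.0 × 1.414 = 29.6940pt
Step 4: 21.0 × 1.414⁴ = 83.9493pt
Difference: 83.9493 − 29.6940 = 54.2553pt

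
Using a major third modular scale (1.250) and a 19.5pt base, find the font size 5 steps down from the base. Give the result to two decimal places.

6.39pt

A modular type scale is a geometric sequence: sizeₙ = base × rⁿ.
19.5 ÷ 1.250⁵ = 19.5 ÷ 3.05176 ≈ 6.39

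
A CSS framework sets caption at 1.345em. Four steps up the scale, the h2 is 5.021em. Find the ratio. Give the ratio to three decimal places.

1.390

The ratio satisfies 1.345 × r⁴ = 5.021, so r = (5.021 / 1.345)^(1/4).
r = 3.7331^(1/4) ≈ 1.3900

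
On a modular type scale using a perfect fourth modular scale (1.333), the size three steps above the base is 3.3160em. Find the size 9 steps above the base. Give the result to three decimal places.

18.604em

The gap is 9 − (3) = 6 steps, so the factor is 1.333^6.
3.3160 × 1.333⁶ = 3.3160 × 5.61023 ≈ 18.604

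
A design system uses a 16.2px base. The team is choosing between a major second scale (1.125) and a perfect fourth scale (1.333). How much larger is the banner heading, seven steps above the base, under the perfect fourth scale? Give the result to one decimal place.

Major second: 16.2 × 1.125⁷ = 36.947px
Perfect fourth: 16.2 × 1.333⁷ = 121.151px
Difference: 121.151 − 36.947 = 84.204px

84.2px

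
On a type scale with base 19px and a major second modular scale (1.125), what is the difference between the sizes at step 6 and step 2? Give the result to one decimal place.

14.5px

Step 2: 19.0 × 1.125² = 24.047px
Step 6: 19.0 × 1.125⁶ = 38.518px
Difference: 38.518 − 24.047 = 14.471px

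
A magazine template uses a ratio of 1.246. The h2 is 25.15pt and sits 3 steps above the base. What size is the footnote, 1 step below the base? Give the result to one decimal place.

The gap is -1 − (3) = -4 steps, so the factor is 1.246^-4.
25.15 ÷ 1.246⁴ = 25.15 ÷ 2.41031 ≈ 10.434

10.4pt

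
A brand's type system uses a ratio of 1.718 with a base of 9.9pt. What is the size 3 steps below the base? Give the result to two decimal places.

1.95pt

9.9 ÷ 1.718³ = 9.9 ÷ 5.07072 ≈ 1.95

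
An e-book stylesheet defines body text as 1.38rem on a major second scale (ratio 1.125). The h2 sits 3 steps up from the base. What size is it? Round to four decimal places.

1.38 × 1.125³ = 1.38 × 1.42383 ≈ 1.9649

1.9649rem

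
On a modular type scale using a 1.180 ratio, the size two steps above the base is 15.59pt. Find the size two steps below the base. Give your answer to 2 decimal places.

The gap is -2 − (2) = -4 steps, so the factor is 1.180^-4.
15.59 ÷ 1.180⁴ = 15.59 ÷ 1.93878 ≈ 8.041

8.04pt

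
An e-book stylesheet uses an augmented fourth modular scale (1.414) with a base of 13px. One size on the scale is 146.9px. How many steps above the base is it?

1.414ⁿ = 146.9 / 13 = 11.3000
n = ln(11.3000) / ln(1.414) = 2.4248 / 0.3464 ≈ 7.00

7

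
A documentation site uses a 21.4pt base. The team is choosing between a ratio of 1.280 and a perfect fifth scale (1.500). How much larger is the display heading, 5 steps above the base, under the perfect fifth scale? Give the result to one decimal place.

89.0pt

At 1.280: 21.4 × 1.280⁵ = 73.530pt
Perfect fifth: 21.4 × 1.500⁵ = 162.506pt
Difference: 162.506 − 73.530 = 88.976pt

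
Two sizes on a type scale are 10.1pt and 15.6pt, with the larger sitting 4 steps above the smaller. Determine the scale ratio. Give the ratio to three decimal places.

1.115

The ratio satisfies 10.1 × r⁴ = 15.6, so r = (15.6 / 10.1)^(1/4).
r = 1.5446^(1/4) ≈ 1.1148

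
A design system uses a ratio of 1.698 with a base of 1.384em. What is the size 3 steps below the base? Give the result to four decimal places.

1.384 ÷ 1.698³ = 1.384 ÷ 4.89568 ≈ 0.2827

0.2827em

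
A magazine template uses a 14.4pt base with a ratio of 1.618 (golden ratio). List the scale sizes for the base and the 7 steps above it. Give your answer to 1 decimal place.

14.4pt, 23.3pt, 37.7pt, 61.0pt, 98.7pt, 159.7pt, 258.4pt, 418.0pt

Step 0: 14.4pt
Step 1: 14.4 × 1.618 = 23.3
Step 2: 14.4 × 1.618² = 37.7
Step 3: 14.4 × 1.618³ = 61.0
Step 4: 14.4 × 1.618⁴ = 98.7
Step 5: 14.4 × 1.618⁵ = 159.7
Step 6: 14.4 × 1.618⁶ = 258.4
Step 7: 14.4 × 1.618⁷ = 418.0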